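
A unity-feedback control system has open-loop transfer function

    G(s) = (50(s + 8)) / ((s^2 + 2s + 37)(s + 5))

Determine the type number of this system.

Type 0

The denominator has no factor of s at the origin — no free integrator — so this is a Type 0 system.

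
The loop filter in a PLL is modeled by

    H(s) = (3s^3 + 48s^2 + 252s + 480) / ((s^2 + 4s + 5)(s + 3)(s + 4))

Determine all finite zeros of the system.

Set the numerator to zero: 3s^3 + 48s^2 + 252s + 480 = 0, i.e. 3·(s^3 + 16s^2 + 84s + 160) = 0.
Factoring: (s^2 + 8s + 20)(s + 8) = 0.

s = -4 ± 2j, -8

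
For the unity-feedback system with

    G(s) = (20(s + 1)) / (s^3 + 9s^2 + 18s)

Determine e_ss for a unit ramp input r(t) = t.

e_ss = 0.9000

G(s) has one pole at the origin.
This is a Type 1 system. Kv = lim_{s→0} s·G(s) = 20/18 = 10/9.
e_ss = 1/Kv = 1/(10/9) = 9/10 ≈ 0.9000.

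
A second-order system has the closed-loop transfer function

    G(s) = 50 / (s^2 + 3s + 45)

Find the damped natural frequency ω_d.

Comparing s^2 + 3s + 45 to s^2 + 2ζωₙs + ωₙ²: ωₙ = √45 ≈ 6.708 rad/s and ζ = 3/(2·√45) ≈ 0.2236.
ζωₙ = 3/2 = 1.5, so ω_d = ωₙ√(1−ζ²) = √(ωₙ² − (ζωₙ)²) = √(45 − 1.5²) = √42.75 ≈ 6.538 rad/s.

ω_d ≈ 6.538 rad/s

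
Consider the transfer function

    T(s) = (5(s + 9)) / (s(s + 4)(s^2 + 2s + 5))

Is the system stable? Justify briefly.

The poles can be read from the denominator factors: s = 0, -4, -1 ± 2j.
Since the simple pole(s) at s = 0 lie on the jω-axis with none in the right half-plane, the system is marginally stable.

marginally stable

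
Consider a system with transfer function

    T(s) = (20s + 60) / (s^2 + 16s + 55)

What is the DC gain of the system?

T(0) = 12/11 ≈ 1.091

Set s = 0: T(0) = (60) / (55) = 12/11.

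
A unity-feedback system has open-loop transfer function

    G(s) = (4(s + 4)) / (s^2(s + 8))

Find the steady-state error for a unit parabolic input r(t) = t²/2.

G(s) has 2 poles at the origin.
This is a Type 2 system. Ka = lim_{s→0} s^2·G(s) = 16/8 = 2.
e_ss = 1/Ka = 1/(2) = 1/2 ≈ 0.5000.

e_ss = 0.5000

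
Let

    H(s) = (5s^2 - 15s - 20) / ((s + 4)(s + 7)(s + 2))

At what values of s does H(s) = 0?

s = 4, -1

Set the numerator to zero: 5s^2 - 15s - 20 = 0, i.e. 5·(s^2 - 3s - 4) = 0.
Factoring: (s - 4)(s + 1) = 0.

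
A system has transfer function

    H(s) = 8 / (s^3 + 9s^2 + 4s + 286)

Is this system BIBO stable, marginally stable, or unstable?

The denominator s^3 + 9s^2 + 4s + 286 factors as (s + 11)(s^2 - 2s + 26), giving poles at s = -11, 1 + 5j, 1 - 5j.
Since the pole(s) at s = 1 ± 5j lie in the right half-plane, the system is unstable.

unstable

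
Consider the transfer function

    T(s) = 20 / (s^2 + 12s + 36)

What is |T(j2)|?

|T(j2)| = 0.5000

Substitute s = j2: numerator = 20, denominator = 32 + j24.
|T(j2)| = |20| / |32 + j24| = 20 / 40 = 0.5000.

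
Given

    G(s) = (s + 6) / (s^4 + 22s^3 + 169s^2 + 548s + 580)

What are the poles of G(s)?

The poles are the roots of the denominator s^4 + 22s^3 + 169s^2 + 548s + 580 = 0.
Trying s = -2: the polynomial evaluates to 0, so (s + 2) is a factor.
Dividing out leaves s^3 + 20s^2 + 129s + 290 = 0.
This factors further as (s^2 + 10s + 29)(s + 10) = 0.

s = -5 + 2j, -5 - 2j, -2, -10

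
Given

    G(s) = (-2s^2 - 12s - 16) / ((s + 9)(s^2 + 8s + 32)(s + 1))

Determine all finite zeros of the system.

Set the numerator to zero: -2s^2 - 12s - 16 = 0, i.e. -2·(s^2 + 6s + 8) = 0.
Factoring: (s + 4)(s + 2) = 0.

s = -4, -2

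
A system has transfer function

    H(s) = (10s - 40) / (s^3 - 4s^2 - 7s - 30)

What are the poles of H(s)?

The poles are the roots of the denominator s^3 - 4s^2 - 7s - 30 = 0.
Trying s = 6: the polynomial evaluates to 0, so (s - 6) is a factor.
Dividing out leaves s^2 + 2s + 5 = 0.
The quadratic formula then gives s = -1 ± 2j.

s = -1 ± 2j, 6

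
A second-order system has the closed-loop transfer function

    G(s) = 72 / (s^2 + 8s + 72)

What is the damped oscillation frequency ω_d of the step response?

ω_d ≈ 7.483 rad/s

Comparing s^2 + 8s + 72 to s^2 + 2ζωₙs + ωₙ²: ωₙ = √72 ≈ 8.485 rad/s and ζ = 8/(2·√72) ≈ 0.4714.
ζωₙ = 8/2 = 4, so ω_d = ωₙ√(1−ζ²) = √(ωₙ² − (ζωₙ)²) = √(72 − 4²) = √56 ≈ 7.483 rad/s.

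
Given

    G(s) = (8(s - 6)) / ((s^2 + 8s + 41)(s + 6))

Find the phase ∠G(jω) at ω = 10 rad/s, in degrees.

∠G(j10) ≈ -64.48°

At s = j10: numerator = -48 + j80, denominator = -1154 - j110.
∠G = ∠num − ∠den = 120.96° − (-174.55°) = 295.5°, which wraps to -64.48°.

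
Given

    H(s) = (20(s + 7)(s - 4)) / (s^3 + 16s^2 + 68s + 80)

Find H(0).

H(0) = -7

Set s = 0: H(0) = (-560) / (80) = -7.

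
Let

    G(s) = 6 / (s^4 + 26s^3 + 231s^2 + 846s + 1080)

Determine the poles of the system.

The poles are the roots of the denominator s^4 + 26s^3 + 231s^2 + 846s + 1080 = 0.
Trying s = -12: the polynomial evaluates to 0, so (s + 12) is a factor.
Dividing out leaves s^3 + 14s^2 + 63s + 90 = 0.
This factors further as (s + 3)(s + 6)(s + 5) = 0.

s = -12, -3, -6, -5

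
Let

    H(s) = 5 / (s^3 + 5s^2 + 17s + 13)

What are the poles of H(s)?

The poles are the roots of the denominator s^3 + 5s^2 + 17s + 13 = 0.
Trying s = -1: the polynomial evaluates to 0, so (s + 1) is a factor.
Dividing out leaves s^2 + 4s + 13 = 0.
The quadratic formula then gives s = -2 ± 3j.

s = -2 + 3j, -2 - 3j, -1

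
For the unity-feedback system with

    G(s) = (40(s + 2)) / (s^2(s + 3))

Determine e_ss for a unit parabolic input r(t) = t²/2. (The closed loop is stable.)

e_ss = 0.03750

G(s) has 2 poles at the origin.
This is a Type 2 system. Ka = lim_{s→0} s^2·G(s) = 80/3.
e_ss = 1/Ka = 1/(80/3) = 3/80 ≈ 0.03750.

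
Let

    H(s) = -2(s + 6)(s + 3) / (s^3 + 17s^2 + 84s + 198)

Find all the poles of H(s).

s = -3 + 3j, -3 - 3j, -11

The poles are the roots of the denominator s^3 + 17s^2 + 84s + 198 = 0.
Trying s = -11: the polynomial evaluates to 0, so (s + 11) is a factor.
Dividing out leaves s^2 + 6s + 18 = 0.
The quadratic formula then gives s = -3 ± 3j.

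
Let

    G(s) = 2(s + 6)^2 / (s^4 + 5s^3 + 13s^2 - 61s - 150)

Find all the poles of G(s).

The poles are the roots of the denominator s^4 + 5s^3 + 13s^2 - 61s - 150 = 0.
Trying s = -2: the polynomial evaluates to 0, so (s + 2) is a factor.
Dividing out leaves s^3 + 3s^2 + 7s - 75 = 0.
This factors further as (s^2 + 6s + 25)(s - 3) = 0.

s = -3 ± 4j, -2, 3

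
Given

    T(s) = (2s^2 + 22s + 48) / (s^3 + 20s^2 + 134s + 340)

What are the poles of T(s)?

s = -5 + 3j, -5 - 3j, -10

The poles are the roots of the denominator s^3 + 20s^2 + 134s + 340 = 0.
Trying s = -10: the polynomial evaluates to 0, so (s + 10) is a factor.
Dividing out leaves s^2 + 10s + 34 = 0.
The quadratic formula then gives s = -5 ± 3j.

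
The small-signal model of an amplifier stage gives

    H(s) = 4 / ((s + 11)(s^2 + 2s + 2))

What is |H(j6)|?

|H(j6)| ≈ 0.008854

Substitute s = j6: numerator = 4, denominator = -446 - j72.
|H(j6)| = |4| / |-446 - j72| = 4 / 451.77 ≈ 0.008854.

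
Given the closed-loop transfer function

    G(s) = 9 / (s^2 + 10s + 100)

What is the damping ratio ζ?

Compare the denominator to the standard form s^2 + 2ζωₙs + ωₙ².
ωₙ² = 100, so ωₙ = 10 rad/s.
2ζωₙ = 10, so ζ = 10/(2·10) = 0.5.
With ζ = 0.5 the response is underdamped.

ζ = 0.5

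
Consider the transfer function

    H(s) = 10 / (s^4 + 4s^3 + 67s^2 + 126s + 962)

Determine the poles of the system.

The poles are the roots of the denominator s^4 + 4s^3 + 67s^2 + 126s + 962 = 0.
No real roots exist; factor into two real quadratics: (s^2 + 2s + 26)(s^2 + 2s + 37) = 0.
Each quadratic gives a conjugate pair via the quadratic formula.

s = -1 + 5j, -1 - 5j, -1 + 6j, -1 - 6j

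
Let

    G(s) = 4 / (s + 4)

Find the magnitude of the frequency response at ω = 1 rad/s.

|G(j1)| ≈ 0.9701

Substitute s = j1: numerator = 4, denominator = 4 + j1.
|G(j1)| = |4| / |4 + j1| = 4 / 4.1231 ≈ 0.9701.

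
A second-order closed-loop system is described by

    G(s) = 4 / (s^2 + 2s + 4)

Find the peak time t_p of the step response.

t_p ≈ 1.814 s

Comparing s^2 + 2s + 4 to s^2 + 2ζωₙs + ωₙ²: ωₙ = 2 rad/s and ζ = 2/(2·2) = 0.5.
ζωₙ = 2/2 = 1, so ω_d = ωₙ√(1−ζ²) = √(ωₙ² − (ζωₙ)²) = √(4 − 1²) = √3 ≈ 1.732 rad/s.
t_p = π/ω_d = π/1.732 ≈ 1.814 s.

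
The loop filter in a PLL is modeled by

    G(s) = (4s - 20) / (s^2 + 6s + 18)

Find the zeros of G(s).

Set the numerator to zero: 4s - 20 = 0, i.e. 4·(s - 5) = 0.
So s = 5.

s = 5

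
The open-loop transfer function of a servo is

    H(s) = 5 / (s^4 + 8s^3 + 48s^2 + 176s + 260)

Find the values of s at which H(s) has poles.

s = -3 + j, -3 - j, -1 + 5j, -1 - 5j

The poles are the roots of the denominator s^4 + 8s^3 + 48s^2 + 176s + 260 = 0.
No real roots exist; factor into two real quadratics: (s^2 + 6s + 10)(s^2 + 2s + 26) = 0.
Each quadratic gives a conjugate pair via the quadratic formula.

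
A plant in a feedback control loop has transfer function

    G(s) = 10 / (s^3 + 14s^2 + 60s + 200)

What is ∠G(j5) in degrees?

∠G(j5) ≈ -130.6°

At s = j5: numerator = 10, denominator = -150 + j175.
∠G = ∠num − ∠den = 0° − (130.60°) = -130.6°.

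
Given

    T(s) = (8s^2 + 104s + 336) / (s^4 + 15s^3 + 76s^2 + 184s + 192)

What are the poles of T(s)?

The poles are the roots of the denominator s^4 + 15s^3 + 76s^2 + 184s + 192 = 0.
Trying s = -8: the polynomial evaluates to 0, so (s + 8) is a factor.
Dividing out leaves s^3 + 7s^2 + 20s + 24 = 0.
This factors further as (s^2 + 4s + 8)(s + 3) = 0.

s = -2 ± 2j, -8, -3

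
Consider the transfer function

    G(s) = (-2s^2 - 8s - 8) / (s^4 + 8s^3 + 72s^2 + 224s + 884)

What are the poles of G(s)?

s = -1 + 5j, -1 - 5j, -3 + 5j, -3 - 5j

The poles are the roots of the denominator s^4 + 8s^3 + 72s^2 + 224s + 884 = 0.
No real roots exist; factor into two real quadratics: (s^2 + 2s + 26)(s^2 + 6s + 34) = 0.
Each quadratic gives a conjugate pair via the quadratic formula.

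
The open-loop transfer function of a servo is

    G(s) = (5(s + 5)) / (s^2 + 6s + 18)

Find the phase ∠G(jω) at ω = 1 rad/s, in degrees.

∠G(j1) ≈ -8.130°

At s = j1: numerator = 25 + j5, denominator = 17 + j6.
∠G = ∠num − ∠den = 11.310° − (19.440°) = -8.130°.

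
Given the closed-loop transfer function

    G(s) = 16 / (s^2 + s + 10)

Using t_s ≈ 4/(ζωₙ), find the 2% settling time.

Comparing s^2 + s + 10 to s^2 + 2ζωₙs + ωₙ²: ωₙ = √10 ≈ 3.162 rad/s and ζ = 1/(2·√10) ≈ 0.1581.
ζωₙ = 1/2 = 0.5, so t_s ≈ 4/(ζωₙ) = 4/0.5 = 8 s.

t_s ≈ 8 s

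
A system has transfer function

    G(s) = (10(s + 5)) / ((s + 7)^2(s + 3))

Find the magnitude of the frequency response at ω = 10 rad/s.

Substitute s = j10: numerator = 50 + j100, denominator = -1553 - j90.
|G(j10)| = |50 + j100| / |-1553 - j90| = 111.80 / 1555.6 ≈ 0.07187.

|G(j10)| ≈ 0.07187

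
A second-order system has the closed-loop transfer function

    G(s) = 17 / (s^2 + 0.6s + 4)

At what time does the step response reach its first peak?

Comparing s^2 + 0.6s + 4 to s^2 + 2ζωₙs + ωₙ²: ωₙ = 2 rad/s and ζ = 0.6/(2·2) = 0.15.
ζωₙ = 0.6/2 = 0.3, so ω_d = ωₙ√(1−ζ²) = √(ωₙ² − (ζωₙ)²) = √(4 − 0.3²) = √3.91 ≈ 1.977 rad/s.
t_p = π/ω_d = π/1.977 ≈ 1.589 s.

t_p ≈ 1.589 s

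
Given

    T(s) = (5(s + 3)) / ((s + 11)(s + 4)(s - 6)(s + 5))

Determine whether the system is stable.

The poles can be read from the denominator factors: s = -11, -4, 6, -5.
Since the pole(s) at s = 6 lie in the right half-plane, the system is unstable.

unstable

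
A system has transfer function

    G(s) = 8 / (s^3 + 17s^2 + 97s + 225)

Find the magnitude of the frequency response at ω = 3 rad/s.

|G(j3)| ≈ 0.02924

Substitute s = j3: numerator = 8, denominator = 72 + j264.
|G(j3)| = |8| / |72 + j264| = 8 / 273.64 ≈ 0.02924.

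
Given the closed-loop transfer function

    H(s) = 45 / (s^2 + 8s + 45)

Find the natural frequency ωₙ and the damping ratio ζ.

ωₙ ≈ 6.708 rad/s, ζ ≈ 0.5963

Compare the denominator to the standard form s^2 + 2ζωₙs + ωₙ².
ωₙ² = 45, so ωₙ = √45 ≈ 6.708 rad/s.
2ζωₙ = 8, so ζ = 8/(2·√45) ≈ 0.5963.
With ζ = 0.5963 the response is underdamped.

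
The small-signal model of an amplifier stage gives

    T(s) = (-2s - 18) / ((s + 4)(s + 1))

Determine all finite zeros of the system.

s = -9

Set the numerator to zero: -2s - 18 = 0, i.e. -2·(s + 9) = 0.
So s = -9.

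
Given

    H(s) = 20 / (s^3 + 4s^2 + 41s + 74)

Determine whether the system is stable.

stable

The denominator s^3 + 4s^2 + 41s + 74 factors as (s + 2)(s^2 + 2s + 37), giving poles at s = -2, -1 + 6j, -1 - 6j.
Since all poles lie strictly in the left half-plane, the system is stable.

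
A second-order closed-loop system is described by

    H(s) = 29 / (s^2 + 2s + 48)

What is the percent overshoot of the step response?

%OS ≈ 63.2%

Comparing s^2 + 2s + 48 to s^2 + 2ζωₙs + ωₙ²: ωₙ = √48 ≈ 6.928 rad/s and ζ = 2/(2·√48) ≈ 0.1443.
%OS = 100·exp(−πζ/√(1−ζ²)) = 100·exp(−π·0.1443/√(1−0.1443²)) ≈ 63.2%.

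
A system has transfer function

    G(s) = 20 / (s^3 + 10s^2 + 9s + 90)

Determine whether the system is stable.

marginally stable

The denominator s^3 + 10s^2 + 9s + 90 factors as (s^2 + 9)(s + 10), giving poles at s = ±3j, -10.
Since the simple pole(s) at s = ±3j lie on the jω-axis with none in the right half-plane, the system is marginally stable.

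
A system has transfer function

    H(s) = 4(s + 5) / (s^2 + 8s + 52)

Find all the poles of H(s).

s = -4 + 6j, -4 - 6j

The poles are the roots of the denominator s^2 + 8s + 52 = 0.
Using the quadratic formula: s = (-8 ± √(-144))/2 = -4 ± 6j.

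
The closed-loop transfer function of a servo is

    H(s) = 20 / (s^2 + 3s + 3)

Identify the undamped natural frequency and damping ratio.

ωₙ ≈ 1.732 rad/s, ζ ≈ 0.8660

Compare the denominator to the standard form s^2 + 2ζωₙs + ωₙ².
ωₙ² = 3, so ωₙ = √3 ≈ 1.732 rad/s.
2ζωₙ = 3, so ζ = 3/(2·√3) ≈ 0.8660.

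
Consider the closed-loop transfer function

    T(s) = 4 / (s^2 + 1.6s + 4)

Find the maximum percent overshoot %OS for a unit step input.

Comparing s^2 + 1.6s + 4 to s^2 + 2ζωₙs + ωₙ²: ωₙ = 2 rad/s and ζ = 1.6/(2·2) = 0.4.
%OS = 100·exp(−πζ/√(1−ζ²)) = 100·exp(−π·0.4/√(1−0.4²)) ≈ 25.4%.

%OS ≈ 25.4%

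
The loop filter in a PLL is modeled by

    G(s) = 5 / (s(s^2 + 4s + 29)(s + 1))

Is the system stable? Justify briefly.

The poles can be read from the denominator factors: s = 0, -2 ± 5j, -1.
Since the simple pole(s) at s = 0 lie on the jω-axis with none in the right half-plane, the system is marginally stable.

marginally stable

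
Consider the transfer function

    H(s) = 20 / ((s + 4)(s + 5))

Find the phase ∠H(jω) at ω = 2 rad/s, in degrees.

At s = j2: numerator = 20, denominator = 16 + j18.
∠H = ∠num − ∠den = 0° − (48.366°) = -48.37°.

∠H(j2) ≈ -48.37°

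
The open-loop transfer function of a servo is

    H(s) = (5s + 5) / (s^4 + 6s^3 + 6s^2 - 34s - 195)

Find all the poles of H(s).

s = -2 ± 3j, -5, 3

The poles are the roots of the denominator s^4 + 6s^3 + 6s^2 - 34s - 195 = 0.
Trying s = -5: the polynomial evaluates to 0, so (s + 5) is a factor.
Dividing out leaves s^3 + s^2 + s - 39 = 0.
This factors further as (s^2 + 4s + 13)(s - 3) = 0.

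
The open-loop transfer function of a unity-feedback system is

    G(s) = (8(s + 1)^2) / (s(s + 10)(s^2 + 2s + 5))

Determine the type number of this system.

The denominator has 1 factor of s at the origin (free integrator), so this is a Type 1 system.

Type 1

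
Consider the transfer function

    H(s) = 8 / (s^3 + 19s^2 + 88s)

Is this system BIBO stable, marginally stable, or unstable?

The denominator s^3 + 19s^2 + 88s factors as s(s + 8)(s + 11), giving poles at s = 0, -8, -11.
Since the simple pole(s) at s = 0 lie on the jω-axis with none in the right half-plane, the system is marginally stable.

marginally stable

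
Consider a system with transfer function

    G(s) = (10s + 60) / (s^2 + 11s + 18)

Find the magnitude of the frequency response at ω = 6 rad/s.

Substitute s = j6: numerator = 60 + j60, denominator = -18 + j66.
|G(j6)| = |60 + j60| / |-18 + j66| = 84.853 / 68.411 ≈ 1.240.

|G(j6)| ≈ 1.240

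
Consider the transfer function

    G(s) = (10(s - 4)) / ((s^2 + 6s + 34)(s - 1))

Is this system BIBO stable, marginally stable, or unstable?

The poles can be read from the denominator factors: s = -3 + 5j, -3 - 5j, 1.
Since the pole(s) at s = 1 lie in the right half-plane, the system is unstable.

unstable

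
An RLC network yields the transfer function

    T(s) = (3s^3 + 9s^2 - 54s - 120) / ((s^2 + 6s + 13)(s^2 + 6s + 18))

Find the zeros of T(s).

Set the numerator to zero: 3s^3 + 9s^2 - 54s - 120 = 0, i.e. 3·(s^3 + 3s^2 - 18s - 40) = 0.
Factoring: (s + 5)(s - 4)(s + 2) = 0.

s = -5, 4, -2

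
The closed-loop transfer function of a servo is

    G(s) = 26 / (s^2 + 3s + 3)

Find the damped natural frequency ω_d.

Comparing s^2 + 3s + 3 to s^2 + 2ζωₙs + ωₙ²: ωₙ = √3 ≈ 1.732 rad/s and ζ = 3/(2·√3) ≈ 0.8660.
ζωₙ = 3/2 = 1.5, so ω_d = ωₙ√(1−ζ²) = √(ωₙ² − (ζωₙ)²) = √(3 − 1.5²) = √0.75 ≈ 0.8660 rad/s.

ω_d ≈ 0.8660 rad/s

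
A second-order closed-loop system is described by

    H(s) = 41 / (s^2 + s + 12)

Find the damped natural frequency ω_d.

Comparing s^2 + s + 12 to s^2 + 2ζωₙs + ωₙ²: ωₙ = √12 ≈ 3.464 rad/s and ζ = 1/(2·√12) ≈ 0.1443.
ζωₙ = 1/2 = 0.5, so ω_d = ωₙ√(1−ζ²) = √(ωₙ² − (ζωₙ)²) = √(12 − 0.5²) = √11.75 ≈ 3.428 rad/s.

ω_d ≈ 3.428 rad/s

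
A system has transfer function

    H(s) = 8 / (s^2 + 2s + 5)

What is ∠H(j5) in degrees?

At s = j5: numerator = 8, denominator = -20 + j10.
∠H = ∠num − ∠den = 0° − (153.43°) = -153.4°.

∠H(j5) ≈ -153.4°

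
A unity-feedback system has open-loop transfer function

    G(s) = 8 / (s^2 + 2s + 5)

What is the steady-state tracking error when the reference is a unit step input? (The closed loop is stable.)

e_ss = 0.3846

G(s) has no poles at the origin.
This is a Type 0 system. Kp = lim_{s→0} G(s) = 8/5.
e_ss = 1/(1 + Kp) = 1/(1 + 8/5) = 5/13 ≈ 0.3846.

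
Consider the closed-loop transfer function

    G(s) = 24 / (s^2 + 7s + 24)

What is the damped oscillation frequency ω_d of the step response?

Comparing s^2 + 7s + 24 to s^2 + 2ζωₙs + ωₙ²: ωₙ = √24 ≈ 4.899 rad/s and ζ = 7/(2·√24) ≈ 0.7144.
ζωₙ = 7/2 = 3.5, so ω_d = ωₙ√(1−ζ²) = √(ωₙ² − (ζωₙ)²) = √(24 − 3.5²) = √11.75 ≈ 3.428 rad/s.

ω_d ≈ 3.428 rad/s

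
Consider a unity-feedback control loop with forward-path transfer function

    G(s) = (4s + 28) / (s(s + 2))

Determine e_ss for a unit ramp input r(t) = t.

e_ss = 0.07143

G(s) has one pole at the origin.
This is a Type 1 system. Kv = lim_{s→0} s·G(s) = 28/2 = 14.
e_ss = 1/Kv = 1/(14) = 1/14 ≈ 0.07143.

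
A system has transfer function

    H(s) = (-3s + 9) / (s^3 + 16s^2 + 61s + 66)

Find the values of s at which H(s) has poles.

s = -3, -2, -11

The poles are the roots of the denominator s^3 + 16s^2 + 61s + 66 = 0.
Trying s = -3: the polynomial evaluates to 0, so (s + 3) is a factor.
Dividing out leaves s^2 + 13s + 22 = 0.
Factoring the quadratic: (s + 2)(s + 11) = 0.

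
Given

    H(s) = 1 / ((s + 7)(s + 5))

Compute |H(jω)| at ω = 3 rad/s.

|H(j3)| ≈ 0.02252

Substitute s = j3: numerator = 1, denominator = 26 + j36.
|H(j3)| = |1| / |26 + j36| = 1 / 44.407 ≈ 0.02252.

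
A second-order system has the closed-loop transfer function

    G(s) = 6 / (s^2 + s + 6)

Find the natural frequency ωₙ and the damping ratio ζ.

ωₙ ≈ 2.449 rad/s, ζ ≈ 0.2041

Compare the denominator to the standard form s^2 + 2ζωₙs + ωₙ².
ωₙ² = 6, so ωₙ = √6 ≈ 2.449 rad/s.
2ζωₙ = 1, so ζ = 1/(2·√6) ≈ 0.2041.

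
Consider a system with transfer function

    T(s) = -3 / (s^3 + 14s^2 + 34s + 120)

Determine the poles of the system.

The poles are the roots of the denominator s^3 + 14s^2 + 34s + 120 = 0.
Trying s = -12: the polynomial evaluates to 0, so (s + 12) is a factor.
Dividing out leaves s^2 + 2s + 10 = 0.
The quadratic formula then gives s = -1 ± 3j.

s = -1 + 3j, -1 - 3j, -12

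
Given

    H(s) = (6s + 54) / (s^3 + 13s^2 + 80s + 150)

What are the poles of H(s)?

s = -3, -5 ± 5j

The poles are the roots of the denominator s^3 + 13s^2 + 80s + 150 = 0.
Trying s = -3: the polynomial evaluates to 0, so (s + 3) is a factor.
Dividing out leaves s^2 + 10s + 50 = 0.
The quadratic formula then gives s = -5 ± 5j.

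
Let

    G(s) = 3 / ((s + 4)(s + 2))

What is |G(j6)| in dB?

|G(j6)|_dB ≈ -23.6 dB

Substitute s = j6: numerator = 3, denominator = -28 + j36.
|G(j6)| = |3| / |-28 + j36| = 3 / 45.607 ≈ 0.06578.
In decibels: 20·log₁₀(0.06578) ≈ -23.6 dB.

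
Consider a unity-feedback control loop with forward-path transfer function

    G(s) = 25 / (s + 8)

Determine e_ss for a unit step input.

G(s) has no poles at the origin.
This is a Type 0 system. Kp = lim_{s→0} G(s) = 25/8.
e_ss = 1/(1 + Kp) = 1/(1 + 25/8) = 8/33 ≈ 0.2424.

e_ss = 0.2424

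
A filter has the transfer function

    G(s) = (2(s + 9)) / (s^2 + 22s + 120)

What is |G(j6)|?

|G(j6)| ≈ 0.1383

Substitute s = j6: numerator = 18 + j12, denominator = 84 + j132.
|G(j6)| = |18 + j12| / |84 + j132| = 21.633 / 156.46 ≈ 0.1383.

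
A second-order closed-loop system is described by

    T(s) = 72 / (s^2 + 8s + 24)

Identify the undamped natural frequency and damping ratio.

ωₙ ≈ 4.899 rad/s, ζ ≈ 0.8165

Compare the denominator to the standard form s^2 + 2ζωₙs + ωₙ².
ωₙ² = 24, so ωₙ = √24 ≈ 4.899 rad/s.
2ζωₙ = 8, so ζ = 8/(2·√24) ≈ 0.8165.
With ζ = 0.8165 the response is underdamped.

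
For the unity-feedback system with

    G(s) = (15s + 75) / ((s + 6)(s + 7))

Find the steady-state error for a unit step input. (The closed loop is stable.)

G(s) has no poles at the origin.
This is a Type 0 system. Kp = lim_{s→0} G(s) = 75/42 = 25/14.
e_ss = 1/(1 + Kp) = 1/(1 + 25/14) = 14/39 ≈ 0.3590.

e_ss = 0.3590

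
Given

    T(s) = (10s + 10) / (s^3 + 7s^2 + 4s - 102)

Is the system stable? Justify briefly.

The denominator s^3 + 7s^2 + 4s - 102 factors as (s - 3)(s^2 + 10s + 34), giving poles at s = 3, -5 ± 3j.
Since the pole(s) at s = 3 lie in the right half-plane, the system is unstable.

unstable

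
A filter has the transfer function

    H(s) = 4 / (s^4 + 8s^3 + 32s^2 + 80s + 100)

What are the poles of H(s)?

s = -3 ± j, -1 ± 3j

The poles are the roots of the denominator s^4 + 8s^3 + 32s^2 + 80s + 100 = 0.
No real roots exist; factor into two real quadratics: (s^2 + 6s + 10)(s^2 + 2s + 10) = 0.
Each quadratic gives a conjugate pair via the quadratic formula.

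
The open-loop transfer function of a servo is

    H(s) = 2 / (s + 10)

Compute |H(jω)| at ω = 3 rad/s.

|H(j3)| ≈ 0.1916

Substitute s = j3: numerator = 2, denominator = 10 + j3.
|H(j3)| = |2| / |10 + j3| = 2 / 10.440 ≈ 0.1916.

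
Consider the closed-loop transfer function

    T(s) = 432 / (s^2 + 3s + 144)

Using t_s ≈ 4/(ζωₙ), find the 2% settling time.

Comparing s^2 + 3s + 144 to s^2 + 2ζωₙs + ωₙ²: ωₙ = 12 rad/s and ζ = 3/(2·12) = 0.125.
ζωₙ = 3/2 = 1.5, so t_s ≈ 4/(ζωₙ) = 4/1.5 ≈ 2.667 s.

t_s ≈ 2.667 s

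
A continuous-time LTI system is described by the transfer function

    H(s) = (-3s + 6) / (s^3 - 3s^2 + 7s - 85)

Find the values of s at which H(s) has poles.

The poles are the roots of the denominator s^3 - 3s^2 + 7s - 85 = 0.
Trying s = 5: the polynomial evaluates to 0, so (s - 5) is a factor.
Dividing out leaves s^2 + 2s + 17 = 0.
The quadratic formula then gives s = -1 ± 4j.

s = -1 ± 4j, 5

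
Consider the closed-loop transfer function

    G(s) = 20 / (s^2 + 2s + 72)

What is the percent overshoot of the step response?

%OS ≈ 68.9%

Comparing s^2 + 2s + 72 to s^2 + 2ζωₙs + ωₙ²: ωₙ = √72 ≈ 8.485 rad/s and ζ = 2/(2·√72) ≈ 0.1179.
%OS = 100·exp(−πζ/√(1−ζ²)) = 100·exp(−π·0.1179/√(1−0.1179²)) ≈ 68.9%.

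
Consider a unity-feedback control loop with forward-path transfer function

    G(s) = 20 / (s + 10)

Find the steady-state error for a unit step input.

G(s) has no poles at the origin.
This is a Type 0 system. Kp = lim_{s→0} G(s) = 20/10 = 2.
e_ss = 1/(1 + Kp) = 1/(1 + 2) = 1/3 ≈ 0.3333.

e_ss = 0.3333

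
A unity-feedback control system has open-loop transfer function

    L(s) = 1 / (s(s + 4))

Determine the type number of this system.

The denominator has 1 factor of s at the origin (free integrator), so this is a Type 1 system.

Type 1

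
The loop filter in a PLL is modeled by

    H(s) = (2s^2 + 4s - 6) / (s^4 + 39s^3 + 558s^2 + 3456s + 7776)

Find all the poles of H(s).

s = -12, -6, -12, -9

The poles are the roots of the denominator s^4 + 39s^3 + 558s^2 + 3456s + 7776 = 0.
Trying s = -12: the polynomial evaluates to 0, so (s + 12) is a factor.
Dividing out leaves s^3 + 27s^2 + 234s + 648 = 0.
This factors further as (s + 6)(s + 12)(s + 9) = 0.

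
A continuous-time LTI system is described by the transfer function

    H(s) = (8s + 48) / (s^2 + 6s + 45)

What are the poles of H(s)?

s = -3 ± 6j

The poles are the roots of the denominator s^2 + 6s + 45 = 0.
Using the quadratic formula: s = (-6 ± √(-144))/2 = -3 ± 6j.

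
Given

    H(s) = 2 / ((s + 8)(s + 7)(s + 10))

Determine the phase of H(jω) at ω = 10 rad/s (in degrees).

At s = j10: numerator = 2, denominator = -1940 + j1060.
∠H = ∠num − ∠den = 0° − (151.35°) = -151.3°.

∠H(j10) ≈ -151.3°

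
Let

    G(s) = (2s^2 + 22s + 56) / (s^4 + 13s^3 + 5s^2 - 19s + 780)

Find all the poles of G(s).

s = 2 ± 3j, -5, -12

The poles are the roots of the denominator s^4 + 13s^3 + 5s^2 - 19s + 780 = 0.
Trying s = -5: the polynomial evaluates to 0, so (s + 5) is a factor.
Dividing out leaves s^3 + 8s^2 - 35s + 156 = 0.
This factors further as (s^2 - 4s + 13)(s + 12) = 0.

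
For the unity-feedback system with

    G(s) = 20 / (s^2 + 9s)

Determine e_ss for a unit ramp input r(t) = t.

G(s) has one pole at the origin.
This is a Type 1 system. Kv = lim_{s→0} s·G(s) = 20/9.
e_ss = 1/Kv = 1/(20/9) = 9/20 ≈ 0.4500.

e_ss = 0.4500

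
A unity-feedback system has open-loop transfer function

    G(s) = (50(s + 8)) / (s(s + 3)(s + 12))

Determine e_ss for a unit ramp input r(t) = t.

e_ss = 0.09000

G(s) has one pole at the origin.
This is a Type 1 system. Kv = lim_{s→0} s·G(s) = 400/36 = 100/9.
e_ss = 1/Kv = 1/(100/9) = 9/100 ≈ 0.09000.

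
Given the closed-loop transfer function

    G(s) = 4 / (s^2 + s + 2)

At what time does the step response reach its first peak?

t_p ≈ 2.375 s

Comparing s^2 + s + 2 to s^2 + 2ζωₙs + ωₙ²: ωₙ = √2 ≈ 1.414 rad/s and ζ = 1/(2·√2) ≈ 0.3536.
ζωₙ = 1/2 = 0.5, so ω_d = ωₙ√(1−ζ²) = √(ωₙ² − (ζωₙ)²) = √(2 − 0.5²) = √1.75 ≈ 1.323 rad/s.
t_p = π/ω_d = π/1.323 ≈ 2.375 s.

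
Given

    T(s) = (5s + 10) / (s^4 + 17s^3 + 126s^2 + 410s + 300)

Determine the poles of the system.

The poles are the roots of the denominator s^4 + 17s^3 + 126s^2 + 410s + 300 = 0.
Trying s = -1: the polynomial evaluates to 0, so (s + 1) is a factor.
Dividing out leaves s^3 + 16s^2 + 110s + 300 = 0.
This factors further as (s^2 + 10s + 50)(s + 6) = 0.

s = -5 ± 5j, -1, -6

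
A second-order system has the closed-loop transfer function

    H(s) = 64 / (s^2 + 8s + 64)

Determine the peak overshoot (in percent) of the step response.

Comparing s^2 + 8s + 64 to s^2 + 2ζωₙs + ωₙ²: ωₙ = 8 rad/s and ζ = 8/(2·8) = 0.5.
%OS = 100·exp(−πζ/√(1−ζ²)) = 100·exp(−π·0.5/√(1−0.5²)) ≈ 16.3%.

%OS ≈ 16.3%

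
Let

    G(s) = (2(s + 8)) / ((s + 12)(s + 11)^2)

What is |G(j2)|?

Substitute s = j2: numerator = 16 + j4, denominator = 1316 + j762.
|G(j2)| = |16 + j4| / |1316 + j762| = 16.492 / 1520.7 ≈ 0.01085.

|G(j2)| ≈ 0.01085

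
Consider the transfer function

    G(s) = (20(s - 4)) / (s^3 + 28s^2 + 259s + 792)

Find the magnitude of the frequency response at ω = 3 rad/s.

Substitute s = j3: numerator = -80 + j60, denominator = 540 + j750.
|G(j3)| = |-80 + j60| / |540 + j750| = 100 / 924.18 ≈ 0.1082.

|G(j3)| ≈ 0.1082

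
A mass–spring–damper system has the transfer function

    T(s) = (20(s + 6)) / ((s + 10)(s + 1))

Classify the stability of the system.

The poles can be read from the denominator factors: s = -10, -1.
Since all poles lie strictly in the left half-plane, the system is stable.

stable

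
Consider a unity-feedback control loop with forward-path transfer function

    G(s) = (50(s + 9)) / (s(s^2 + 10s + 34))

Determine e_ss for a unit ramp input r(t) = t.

G(s) has one pole at the origin.
This is a Type 1 system. Kv = lim_{s→0} s·G(s) = 450/34 = 225/17.
e_ss = 1/Kv = 1/(225/17) = 17/225 ≈ 0.07556.

e_ss = 0.07556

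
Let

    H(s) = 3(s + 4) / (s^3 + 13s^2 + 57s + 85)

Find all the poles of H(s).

s = -4 + j, -4 - j, -5

The poles are the roots of the denominator s^3 + 13s^2 + 57s + 85 = 0.
Trying s = -5: the polynomial evaluates to 0, so (s + 5) is a factor.
Dividing out leaves s^2 + 8s + 17 = 0.
The quadratic formula then gives s = -4 ± 1j.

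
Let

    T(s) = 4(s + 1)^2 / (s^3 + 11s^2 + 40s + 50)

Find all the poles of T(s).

s = -3 + j, -3 - j, -5

The poles are the roots of the denominator s^3 + 11s^2 + 40s + 50 = 0.
Trying s = -5: the polynomial evaluates to 0, so (s + 5) is a factor.
Dividing out leaves s^2 + 6s + 10 = 0.
The quadratic formula then gives s = -3 ± 1j.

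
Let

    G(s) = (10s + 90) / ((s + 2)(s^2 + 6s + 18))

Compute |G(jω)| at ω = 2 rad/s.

Substitute s = j2: numerator = 90 + j20, denominator = 4 + j52.
|G(j2)| = |90 + j20| / |4 + j52| = 92.195 / 52.154 ≈ 1.768.

|G(j2)| ≈ 1.768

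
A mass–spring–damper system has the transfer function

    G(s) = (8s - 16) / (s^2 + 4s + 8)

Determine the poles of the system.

s = -2 ± 2j

The poles are the roots of the denominator s^2 + 4s + 8 = 0.
Using the quadratic formula: s = (-4 ± √(-16))/2 = -2 ± 2j.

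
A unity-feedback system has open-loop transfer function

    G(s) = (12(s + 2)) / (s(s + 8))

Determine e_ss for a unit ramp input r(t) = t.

G(s) has one pole at the origin.
This is a Type 1 system. Kv = lim_{s→0} s·G(s) = 24/8 = 3.
e_ss = 1/Kv = 1/(3) = 1/3 ≈ 0.3333.

e_ss = 0.3333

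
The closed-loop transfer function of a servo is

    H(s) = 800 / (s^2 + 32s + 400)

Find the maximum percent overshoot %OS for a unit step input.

%OS ≈ 1.52%

Comparing s^2 + 32s + 400 to s^2 + 2ζωₙs + ωₙ²: ωₙ = 20 rad/s and ζ = 32/(2·20) = 0.8.
%OS = 100·exp(−πζ/√(1−ζ²)) = 100·exp(−π·0.8/√(1−0.8²)) ≈ 1.52%.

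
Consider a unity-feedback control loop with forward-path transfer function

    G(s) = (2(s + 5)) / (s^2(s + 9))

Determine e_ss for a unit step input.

G(s) has 2 poles at the origin.
This is a Type 2 system; for a step input the steady-state error is zero.

e_ss = 0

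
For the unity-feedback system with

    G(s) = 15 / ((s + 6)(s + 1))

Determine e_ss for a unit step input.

e_ss = 0.2857

G(s) has no poles at the origin.
This is a Type 0 system. Kp = lim_{s→0} G(s) = 15/6 = 5/2.
e_ss = 1/(1 + Kp) = 1/(1 + 5/2) = 2/7 ≈ 0.2857.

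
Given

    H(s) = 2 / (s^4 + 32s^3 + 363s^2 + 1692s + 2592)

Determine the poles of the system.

The poles are the roots of the denominator s^4 + 32s^3 + 363s^2 + 1692s + 2592 = 0.
Trying s = -9: the polynomial evaluates to 0, so (s + 9) is a factor.
Dividing out leaves s^3 + 23s^2 + 156s + 288 = 0.
This factors further as (s + 3)(s + 8)(s + 12) = 0.

s = -9, -3, -8, -12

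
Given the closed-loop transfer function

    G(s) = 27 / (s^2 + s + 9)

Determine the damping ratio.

ζ ≈ 0.1667

Compare the denominator to the standard form s^2 + 2ζωₙs + ωₙ².
ωₙ² = 9, so ωₙ = 3 rad/s.
2ζωₙ = 1, so ζ = 1/(2·3) ≈ 0.1667.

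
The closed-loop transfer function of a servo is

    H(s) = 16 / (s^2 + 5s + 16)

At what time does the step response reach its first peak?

t_p ≈ 1.006 s

Comparing s^2 + 5s + 16 to s^2 + 2ζωₙs + ωₙ²: ωₙ = 4 rad/s and ζ = 5/(2·4) = 0.625.
ζωₙ = 5/2 = 2.5, so ω_d = ωₙ√(1−ζ²) = √(ωₙ² − (ζωₙ)²) = √(16 − 2.5²) = √9.75 ≈ 3.122 rad/s.
t_p = π/ω_d = π/3.122 ≈ 1.006 s.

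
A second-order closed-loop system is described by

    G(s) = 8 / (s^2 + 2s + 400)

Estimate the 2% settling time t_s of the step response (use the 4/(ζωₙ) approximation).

t_s ≈ 4 s

Comparing s^2 + 2s + 400 to s^2 + 2ζωₙs + ωₙ²: ωₙ = 20 rad/s and ζ = 2/(2·20) = 0.05.
ζωₙ = 2/2 = 1, so t_s ≈ 4/(ζωₙ) = 4/1 = 4 s.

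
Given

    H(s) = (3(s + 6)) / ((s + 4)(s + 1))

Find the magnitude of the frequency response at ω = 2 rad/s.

|H(j2)| ≈ 1.897

Substitute s = j2: numerator = 18 + j6, denominator = j10.
|H(j2)| = |18 + j6| / |j10| = 18.974 / 10 ≈ 1.897.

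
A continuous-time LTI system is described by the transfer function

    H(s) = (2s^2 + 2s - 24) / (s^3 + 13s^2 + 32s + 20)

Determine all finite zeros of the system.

s = 3, -4

Set the numerator to zero: 2s^2 + 2s - 24 = 0, i.e. 2·(s^2 + s - 12) = 0.
Factoring: (s - 3)(s + 4) = 0.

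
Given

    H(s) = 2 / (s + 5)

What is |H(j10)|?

Substitute s = j10: numerator = 2, denominator = 5 + j10.
|H(j10)| = |2| / |5 + j10| = 2 / 11.180 ≈ 0.1789.

|H(j10)| ≈ 0.1789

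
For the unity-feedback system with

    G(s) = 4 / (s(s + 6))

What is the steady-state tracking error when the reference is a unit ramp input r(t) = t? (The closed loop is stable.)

e_ss = 1.500

G(s) has one pole at the origin.
This is a Type 1 system. Kv = lim_{s→0} s·G(s) = 4/6 = 2/3.
e_ss = 1/Kv = 1/(2/3) = 3/2 ≈ 1.500.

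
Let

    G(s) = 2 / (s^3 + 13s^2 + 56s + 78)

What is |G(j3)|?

Substitute s = j3: numerator = 2, denominator = -39 + j141.
|G(j3)| = |2| / |-39 + j141| = 2 / 146.29 ≈ 0.01367.

|G(j3)| ≈ 0.01367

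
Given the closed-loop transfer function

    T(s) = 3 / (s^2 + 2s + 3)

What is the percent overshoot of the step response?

Comparing s^2 + 2s + 3 to s^2 + 2ζωₙs + ωₙ²: ωₙ = √3 ≈ 1.732 rad/s and ζ = 2/(2·√3) ≈ 0.5774.
%OS = 100·exp(−πζ/√(1−ζ²)) = 100·exp(−π·0.5774/√(1−0.5774²)) ≈ 10.8%.

%OS ≈ 10.8%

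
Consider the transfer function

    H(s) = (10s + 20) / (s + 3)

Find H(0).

H(0) = 20/3 ≈ 6.667

Set s = 0: H(0) = (20) / (3) = 20/3.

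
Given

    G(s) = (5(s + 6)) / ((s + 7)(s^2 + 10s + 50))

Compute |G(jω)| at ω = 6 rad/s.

|G(j6)| ≈ 0.07469

Substitute s = j6: numerator = 30 + j30, denominator = -262 + j504.
|G(j6)| = |30 + j30| / |-262 + j504| = 42.426 / 568.03 ≈ 0.07469.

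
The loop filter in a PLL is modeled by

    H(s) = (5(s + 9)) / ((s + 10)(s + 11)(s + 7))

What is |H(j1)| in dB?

Substitute s = j1: numerator = 45 + j5, denominator = 742 + j256.
|H(j1)| = |45 + j5| / |742 + j256| = 45.277 / 784.92 ≈ 0.05768.
In decibels: 20·log₁₀(0.05768) ≈ -24.8 dB.

|H(j1)|_dB ≈ -24.8 dB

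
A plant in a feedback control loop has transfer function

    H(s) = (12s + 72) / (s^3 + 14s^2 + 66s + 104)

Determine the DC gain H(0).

Set s = 0: H(0) = (72) / (104) = 9/13.

H(0) = 9/13 ≈ 0.6923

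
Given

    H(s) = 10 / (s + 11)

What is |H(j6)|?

|H(j6)| ≈ 0.7981

Substitute s = j6: numerator = 10, denominator = 11 + j6.
|H(j6)| = |10| / |11 + j6| = 10 / 12.530 ≈ 0.7981.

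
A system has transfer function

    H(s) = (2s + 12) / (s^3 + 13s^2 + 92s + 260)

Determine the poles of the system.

The poles are the roots of the denominator s^3 + 13s^2 + 92s + 260 = 0.
Trying s = -5: the polynomial evaluates to 0, so (s + 5) is a factor.
Dividing out leaves s^2 + 8s + 52 = 0.
The quadratic formula then gives s = -4 ± 6j.

s = -4 + 6j, -4 - 6j, -5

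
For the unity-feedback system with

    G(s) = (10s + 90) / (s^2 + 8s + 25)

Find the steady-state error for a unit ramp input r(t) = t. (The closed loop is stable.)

e_ss = ∞

G(s) has no poles at the origin.
This is a Type 0 system; Kv = lim_{s→0} s·G(s) = 0, so the steady-state error for a ramp input is infinite.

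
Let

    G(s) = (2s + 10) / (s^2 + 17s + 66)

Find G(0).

G(0) = 5/33 ≈ 0.1515

Set s = 0: G(0) = (10) / (66) = 5/33.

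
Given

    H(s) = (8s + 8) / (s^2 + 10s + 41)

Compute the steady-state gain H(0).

Set s = 0: H(0) = (8) / (41) = 8/41.

H(0) = 8/41 ≈ 0.1951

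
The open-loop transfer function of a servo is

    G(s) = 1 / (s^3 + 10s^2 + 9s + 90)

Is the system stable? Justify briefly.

The denominator s^3 + 10s^2 + 9s + 90 factors as (s^2 + 9)(s + 10), giving poles at s = ±3j, -10.
Since the simple pole(s) at s = 3j, -3j lie on the jω-axis with none in the right half-plane, the system is marginally stable.

marginally stable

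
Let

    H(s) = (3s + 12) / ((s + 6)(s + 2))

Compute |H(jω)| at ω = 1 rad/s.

Substitute s = j1: numerator = 12 + j3, denominator = 11 + j8.
|H(j1)| = |12 + j3| / |11 + j8| = 12.369 / 13.601 ≈ 0.9094.

|H(j1)| ≈ 0.9094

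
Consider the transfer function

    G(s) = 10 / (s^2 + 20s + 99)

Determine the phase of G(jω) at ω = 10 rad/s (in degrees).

At s = j10: numerator = 10, denominator = -1 + j200.
∠G = ∠num − ∠den = 0° − (90.286°) = -90.29°.

∠G(j10) ≈ -90.29°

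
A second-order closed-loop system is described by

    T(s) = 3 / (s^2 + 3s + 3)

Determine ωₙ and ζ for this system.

ωₙ ≈ 1.732 rad/s, ζ ≈ 0.8660

Compare the denominator to the standard form s^2 + 2ζωₙs + ωₙ².
ωₙ² = 3, so ωₙ = √3 ≈ 1.732 rad/s.
2ζωₙ = 3, so ζ = 3/(2·√3) ≈ 0.8660.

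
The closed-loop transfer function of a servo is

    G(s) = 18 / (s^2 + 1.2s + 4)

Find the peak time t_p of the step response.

Comparing s^2 + 1.2s + 4 to s^2 + 2ζωₙs + ωₙ²: ωₙ = 2 rad/s and ζ = 1.2/(2·2) = 0.3.
ζωₙ = 1.2/2 = 0.6, so ω_d = ωₙ√(1−ζ²) = √(ωₙ² − (ζωₙ)²) = √(4 − 0.6²) = √3.64 ≈ 1.908 rad/s.
t_p = π/ω_d = π/1.908 ≈ 1.647 s.

t_p ≈ 1.647 s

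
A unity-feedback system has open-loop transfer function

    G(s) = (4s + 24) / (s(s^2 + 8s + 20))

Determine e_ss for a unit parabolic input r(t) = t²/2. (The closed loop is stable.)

G(s) has one pole at the origin.
This is a Type 1 system; Ka = lim_{s→0} s^2·G(s) = 0, so the steady-state error for a parabola input is infinite.

e_ss = ∞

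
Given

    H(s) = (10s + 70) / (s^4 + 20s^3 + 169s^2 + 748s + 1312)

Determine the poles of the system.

s = -4 ± 5j, -8, -4

The poles are the roots of the denominator s^4 + 20s^3 + 169s^2 + 748s + 1312 = 0.
Trying s = -8: the polynomial evaluates to 0, so (s + 8) is a factor.
Dividing out leaves s^3 + 12s^2 + 73s + 164 = 0.
This factors further as (s^2 + 8s + 41)(s + 4) = 0.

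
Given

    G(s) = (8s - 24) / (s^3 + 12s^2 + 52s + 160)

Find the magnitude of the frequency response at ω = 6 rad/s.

|G(j6)| ≈ 0.1861

Substitute s = j6: numerator = -24 + j48, denominator = -272 + j96.
|G(j6)| = |-24 + j48| / |-272 + j96| = 53.666 / 288.44 ≈ 0.1861.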